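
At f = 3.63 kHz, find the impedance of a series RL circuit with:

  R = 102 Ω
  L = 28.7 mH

Step 1 — Angular frequency: ω = 2π·f = 2π·3630 = 2.281e+04 rad/s.
Step 2 — Component impedances:
  R: Z = R = 102 Ω
  L: Z = jωL = j·2.281e+04·0.0287 = 0 + j654.6 Ω
Step 3 — Series combination: Z_total = R + L = 102 + j654.6 Ω = 662.5∠81.1° Ω.

Z = 102 + j654.6 Ω = 662.5∠81.1° Ω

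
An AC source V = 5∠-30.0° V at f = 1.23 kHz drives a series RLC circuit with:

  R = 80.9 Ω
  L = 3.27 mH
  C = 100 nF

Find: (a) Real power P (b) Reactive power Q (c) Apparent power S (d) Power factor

Step 1 — Angular frequency: ω = 2π·f = 2π·1230 = 7728 rad/s.
Step 2 — Component impedances:
  R: Z = R = 80.9 Ω
  L: Z = jωL = j·7728·0.00327 = 0 + j25.27 Ω
  C: Z = 1/(jωC) = -j/(ω·C) = 0 - j1294 Ω
Step 3 — Series combination: Z_total = R + L + C = 80.9 - j1269 Ω = 1271∠-86.4° Ω.
Step 4 — Source phasor: V = 5∠-30.0° V = 4.33 - j2.5 V.
Step 5 — Current: I = V / Z = 0.002179 + j0.003274 A = 0.003933∠56.4° A.
Step 6 — Complex power: S = V·I* = 0.001251 - j0.01963 VA.
Step 7 — Real power: P = Re(S) = 0.001251 W.
Step 8 — Reactive power: Q = Im(S) = -0.01963 VAR.
Step 9 — Apparent power: |S| = 0.01967 VA.
Step 10 — Power factor: PF = P/|S| = 0.06364 (leading).

(a) P = 0.001251 W  (b) Q = -0.01963 VAR  (c) S = 0.01967 VA  (d) PF = 0.06364 (leading)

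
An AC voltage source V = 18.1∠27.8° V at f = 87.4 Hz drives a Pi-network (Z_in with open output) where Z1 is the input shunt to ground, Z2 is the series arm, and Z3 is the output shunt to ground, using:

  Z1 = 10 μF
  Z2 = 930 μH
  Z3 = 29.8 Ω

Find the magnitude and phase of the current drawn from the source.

Step 1 — Angular frequency: ω = 2π·f = 2π·87.4 = 549.2 rad/s.
Step 2 — Component impedances:
  Z1: Z = 1/(jωC) = -j/(ω·C) = 0 - j182.1 Ω
  Z2: Z = jωL = j·549.2·0.00093 = 0 + j0.5107 Ω
  Z3: Z = R = 29.8 Ω
Step 3 — With open output, the series arm Z2 and the output shunt Z3 appear in series to ground: Z2 + Z3 = 29.8 + j0.5107 Ω.
Step 4 — Parallel with input shunt Z1: Z_in = Z1 || (Z2 + Z3) = 29.18 - j4.277 Ω = 29.49∠-8.3° Ω.
Step 5 — Source phasor: V = 18.1∠27.8° V = 16.01 + j8.442 V.
Step 6 — Ohm's law: I = V / Z_total = (16.01 + j8.442) / (29.18 - j4.277) = 0.4956 + j0.3619 A.
Step 7 — Convert to polar: |I| = 0.6137 A, ∠I = 36.1°.

I = 0.6137∠36.1° A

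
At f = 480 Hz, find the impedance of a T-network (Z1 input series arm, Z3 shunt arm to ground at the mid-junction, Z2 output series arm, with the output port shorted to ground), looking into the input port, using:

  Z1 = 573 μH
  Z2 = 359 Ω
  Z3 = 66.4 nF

Step 1 — Angular frequency: ω = 2π·f = 2π·480 = 3016 rad/s.
Step 2 — Component impedances:
  Z1: Z = jωL = j·3016·0.000573 = 0 + j1.728 Ω
  Z2: Z = R = 359 Ω
  Z3: Z = 1/(jωC) = -j/(ω·C) = 0 - j4994 Ω
Step 3 — With the output port shorted to ground, the output series arm Z2 runs from the junction to ground; the shunt arm Z3 also runs from the junction to ground. They appear in parallel: Z3 || Z2 = 357.2 - j25.68 Ω.
Step 4 — Series with input arm Z1: Z_in = Z1 + (Z3 || Z2) = 357.2 - j23.95 Ω = 358∠-3.8° Ω.

Z = 357.2 - j23.95 Ω = 358∠-3.8° Ω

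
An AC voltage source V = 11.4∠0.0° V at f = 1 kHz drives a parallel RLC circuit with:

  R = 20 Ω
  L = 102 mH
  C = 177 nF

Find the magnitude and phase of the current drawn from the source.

Step 1 — Angular frequency: ω = 2π·f = 2π·1000 = 6283 rad/s.
Step 2 — Component impedances:
  R: Z = R = 20 Ω
  L: Z = jωL = j·6283·0.102 = 0 + j640.9 Ω
  C: Z = 1/(jωC) = -j/(ω·C) = 0 - j899.2 Ω
Step 3 — Parallel combination: 1/Z_total = 1/R + 1/L + 1/C; Z_total = 20 + j0.1793 Ω = 20∠0.5° Ω.
Step 4 — Source phasor: V = 11.4∠0.0° V = 11.4 V.
Step 5 — Ohm's law: I = V / Z_total = (11.4) / (20 + j0.1793) = 0.57 - j0.00511 A.
Step 6 — Convert to polar: |I| = 0.57 A, ∠I = -0.5°.

I = 0.57∠-0.5° A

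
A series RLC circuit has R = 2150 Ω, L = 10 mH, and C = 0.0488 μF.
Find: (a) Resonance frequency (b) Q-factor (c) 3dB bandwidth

Step 1 — Resonance condition Im(Z)=0 gives ω₀ = 1/√(LC).
Step 2 — ω₀ = 1/√(0.01·4.88e-08) = 4.527e+04 rad/s.
Step 3 — f₀ = ω₀/(2π) = 7205 Hz.
Step 4 — Series Q: Q = ω₀L/R = 4.527e+04·0.01/2150 = 0.2105.
Step 5 — 3dB bandwidth: Δω = ω₀/Q = 2.15e+05 rad/s; BW = Δω/(2π) = 3.422e+04 Hz.

(a) f₀ = 7205 Hz  (b) Q = 0.2105  (c) BW = 3.422e+04 Hz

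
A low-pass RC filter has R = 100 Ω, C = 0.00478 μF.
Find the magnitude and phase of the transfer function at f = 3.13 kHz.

Step 1 — Angular frequency: ω = 2π·3130 = 1.967e+04 rad/s.
Step 2 — Transfer function: H(jω) = 1/(1 + jωRC).
Step 3 — Denominator: 1 + jωRC = 1 + j·1.967e+04·100·4.78e-09 = 1 + j0.009401.
Step 4 — H = 0.9999 - j0.0094.
Step 5 — Magnitude: |H| = 1 (-0.0 dB); phase: φ = -0.5°.

|H| = 1 (-0.0 dB), φ = -0.5°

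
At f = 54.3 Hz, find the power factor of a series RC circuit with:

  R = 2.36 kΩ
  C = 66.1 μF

Step 1 — Angular frequency: ω = 2π·f = 2π·54.3 = 341.2 rad/s.
Step 2 — Component impedances:
  R: Z = R = 2360 Ω
  C: Z = 1/(jωC) = -j/(ω·C) = 0 - j44.34 Ω
Step 3 — Series combination: Z_total = R + C = 2360 - j44.34 Ω = 2360∠-1.1° Ω.
Step 4 — Power factor: PF = cos(φ) = Re(Z)/|Z| = 2360/2360.4 = 0.9998.
Step 5 — Type: Im(Z) = -44.34 ⇒ leading (phase φ = -1.1°).

PF = 0.9998 (leading, φ = -1.1°)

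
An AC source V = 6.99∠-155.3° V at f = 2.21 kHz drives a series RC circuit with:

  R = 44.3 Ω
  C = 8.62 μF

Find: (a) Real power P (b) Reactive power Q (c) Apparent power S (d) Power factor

Step 1 — Angular frequency: ω = 2π·f = 2π·2210 = 1.389e+04 rad/s.
Step 2 — Component impedances:
  R: Z = R = 44.3 Ω
  C: Z = 1/(jωC) = -j/(ω·C) = 0 - j8.355 Ω
Step 3 — Series combination: Z_total = R + C = 44.3 - j8.355 Ω = 45.08∠-10.7° Ω.
Step 4 — Source phasor: V = 6.99∠-155.3° V = -6.35 - j2.921 V.
Step 5 — Current: I = V / Z = -0.1264 - j0.08978 A = 0.1551∠-144.6° A.
Step 6 — Complex power: S = V·I* = 1.065 - j0.2009 VA.
Step 7 — Real power: P = Re(S) = 1.065 W.
Step 8 — Reactive power: Q = Im(S) = -0.2009 VAR.
Step 9 — Apparent power: |S| = 1.084 VA.
Step 10 — Power factor: PF = P/|S| = 0.9827 (leading).

(a) P = 1.065 W  (b) Q = -0.2009 VAR  (c) S = 1.084 VA  (d) PF = 0.9827 (leading)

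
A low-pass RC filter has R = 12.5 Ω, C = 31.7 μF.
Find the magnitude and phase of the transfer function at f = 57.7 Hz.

Step 1 — Angular frequency: ω = 2π·57.7 = 362.5 rad/s.
Step 2 — Transfer function: H(jω) = 1/(1 + jωRC).
Step 3 — Denominator: 1 + jωRC = 1 + j·362.5·12.5·3.17e-05 = 1 + j0.1437.
Step 4 — H = 0.9798 - j0.1408.
Step 5 — Magnitude: |H| = 0.9898 (-0.1 dB); phase: φ = -8.2°.

|H| = 0.9898 (-0.1 dB), φ = -8.2°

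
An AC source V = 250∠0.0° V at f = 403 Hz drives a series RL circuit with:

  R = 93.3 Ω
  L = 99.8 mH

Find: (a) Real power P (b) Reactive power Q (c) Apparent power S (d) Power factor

Step 1 — Angular frequency: ω = 2π·f = 2π·403 = 2532 rad/s.
Step 2 — Component impedances:
  R: Z = R = 93.3 Ω
  L: Z = jωL = j·2532·0.0998 = 0 + j252.7 Ω
Step 3 — Series combination: Z_total = R + L = 93.3 + j252.7 Ω = 269.4∠69.7° Ω.
Step 4 — Source phasor: V = 250∠0.0° V = 250 V.
Step 5 — Current: I = V / Z = 0.3214 - j0.8706 A = 0.9281∠-69.7° A.
Step 6 — Complex power: S = V·I* = 80.36 + j217.7 VA.
Step 7 — Real power: P = Re(S) = 80.36 W.
Step 8 — Reactive power: Q = Im(S) = 217.7 VAR.
Step 9 — Apparent power: |S| = 232 VA.
Step 10 — Power factor: PF = P/|S| = 0.3464 (lagging).

(a) P = 80.36 W  (b) Q = 217.7 VAR  (c) S = 232 VA  (d) PF = 0.3464 (lagging)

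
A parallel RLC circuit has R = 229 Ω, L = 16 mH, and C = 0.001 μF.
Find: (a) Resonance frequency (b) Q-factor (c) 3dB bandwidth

Step 1 — Resonance: ω₀ = 1/√(LC) = 1/√(0.016·1e-09) = 2.5e+05 rad/s.
Step 2 — f₀ = ω₀/(2π) = 3.979e+04 Hz.
Step 3 — Parallel Q: Q = R/(ω₀L) = 229/(2.5e+05·0.016) = 0.05725.
Step 4 — Bandwidth: Δω = ω₀/Q = 4.367e+06 rad/s; BW = Δω/(2π) = 6.95e+05 Hz.

(a) f₀ = 3.979e+04 Hz  (b) Q = 0.05725  (c) BW = 6.95e+05 Hz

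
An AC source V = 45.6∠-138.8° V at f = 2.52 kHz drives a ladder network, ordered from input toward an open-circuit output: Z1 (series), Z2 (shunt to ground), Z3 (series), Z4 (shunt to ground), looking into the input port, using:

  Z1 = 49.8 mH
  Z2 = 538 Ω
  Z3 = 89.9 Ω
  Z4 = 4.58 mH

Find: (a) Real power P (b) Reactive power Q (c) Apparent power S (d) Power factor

Step 1 — Angular frequency: ω = 2π·f = 2π·2520 = 1.583e+04 rad/s.
Step 2 — Component impedances:
  Z1: Z = jωL = j·1.583e+04·0.0498 = 0 + j788.5 Ω
  Z2: Z = R = 538 Ω
  Z3: Z = R = 89.9 Ω
  Z4: Z = jωL = j·1.583e+04·0.00458 = 0 + j72.52 Ω
Step 3 — Ladder network (open output): work backward from the far end, alternating series and parallel combinations. Z_in = 83.1 + j841.1 Ω = 845.1∠84.4° Ω.
Step 4 — Source phasor: V = 45.6∠-138.8° V = -34.31 - j30.04 V.
Step 5 — Current: I = V / Z = -0.03936 + j0.03691 A = 0.05396∠136.8° A.
Step 6 — Complex power: S = V·I* = 0.2419 + j2.448 VA.
Step 7 — Real power: P = Re(S) = 0.2419 W.
Step 8 — Reactive power: Q = Im(S) = 2.448 VAR.
Step 9 — Apparent power: |S| = 2.46 VA.
Step 10 — Power factor: PF = P/|S| = 0.09832 (lagging).

(a) P = 0.2419 W  (b) Q = 2.448 VAR  (c) S = 2.46 VA  (d) PF = 0.09832 (lagging)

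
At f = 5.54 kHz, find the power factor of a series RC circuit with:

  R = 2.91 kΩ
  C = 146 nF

Step 1 — Angular frequency: ω = 2π·f = 2π·5540 = 3.481e+04 rad/s.
Step 2 — Component impedances:
  R: Z = R = 2910 Ω
  C: Z = 1/(jωC) = -j/(ω·C) = 0 - j196.8 Ω
Step 3 — Series combination: Z_total = R + C = 2910 - j196.8 Ω = 2917∠-3.9° Ω.
Step 4 — Power factor: PF = cos(φ) = Re(Z)/|Z| = 2910/2916.6 = 0.9977.
Step 5 — Type: Im(Z) = -196.8 ⇒ leading (phase φ = -3.9°).

PF = 0.9977 (leading, φ = -3.9°)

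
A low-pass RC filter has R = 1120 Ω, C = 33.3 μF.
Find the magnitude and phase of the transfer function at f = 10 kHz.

Step 1 — Angular frequency: ω = 2π·1e+04 = 6.283e+04 rad/s.
Step 2 — Transfer function: H(jω) = 1/(1 + jωRC).
Step 3 — Denominator: 1 + jωRC = 1 + j·6.283e+04·1120·3.33e-05 = 1 + j2343.
Step 4 — H = 1.821e-07 - j0.0004267.
Step 5 — Magnitude: |H| = 0.0004267 (-67.4 dB); phase: φ = -90.0°.

|H| = 0.0004267 (-67.4 dB), φ = -90.0°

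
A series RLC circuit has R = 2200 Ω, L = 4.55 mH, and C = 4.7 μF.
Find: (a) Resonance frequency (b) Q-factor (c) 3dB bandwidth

Step 1 — Resonance: ω₀ = 1/√(LC) = 1/√(0.00455·4.7e-06) = 6838 rad/s.
Step 2 — f₀ = ω₀/(2π) = 1088 Hz.
Step 3 — Series Q: Q = ω₀L/R = 6838·0.00455/2200 = 0.01414.
Step 4 — Bandwidth: Δω = ω₀/Q = 4.835e+05 rad/s; BW = Δω/(2π) = 7.695e+04 Hz.

(a) f₀ = 1088 Hz  (b) Q = 0.01414  (c) BW = 7.695e+04 Hz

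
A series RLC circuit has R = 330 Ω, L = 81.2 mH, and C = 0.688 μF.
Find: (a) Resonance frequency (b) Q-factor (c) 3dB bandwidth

Step 1 — Resonance: ω₀ = 1/√(LC) = 1/√(0.0812·6.88e-07) = 4231 rad/s.
Step 2 — f₀ = ω₀/(2π) = 673.4 Hz.
Step 3 — Series Q: Q = ω₀L/R = 4231·0.0812/330 = 1.041.
Step 4 — Bandwidth: Δω = ω₀/Q = 4064 rad/s; BW = Δω/(2π) = 646.8 Hz.

(a) f₀ = 673.4 Hz  (b) Q = 1.041  (c) BW = 646.8 Hz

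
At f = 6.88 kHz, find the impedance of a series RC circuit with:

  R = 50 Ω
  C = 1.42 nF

Step 1 — Angular frequency: ω = 2π·f = 2π·6880 = 4.323e+04 rad/s.
Step 2 — Component impedances:
  R: Z = R = 50 Ω
  C: Z = 1/(jωC) = -j/(ω·C) = 0 - j1.629e+04 Ω
Step 3 — Series combination: Z_total = R + C = 50 - j1.629e+04 Ω = 1.629e+04∠-89.8° Ω.

Z = 50 - j1.629e+04 Ω = 1.629e+04∠-89.8° Ω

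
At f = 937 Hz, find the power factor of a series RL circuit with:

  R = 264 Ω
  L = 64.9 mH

Step 1 — Angular frequency: ω = 2π·f = 2π·937 = 5887 rad/s.
Step 2 — Component impedances:
  R: Z = R = 264 Ω
  L: Z = jωL = j·5887·0.0649 = 0 + j382.1 Ω
Step 3 — Series combination: Z_total = R + L = 264 + j382.1 Ω = 464.4∠55.4° Ω.
Step 4 — Power factor: PF = cos(φ) = Re(Z)/|Z| = 264/464.422 = 0.5684.
Step 5 — Type: Im(Z) = 382.1 ⇒ lagging (phase φ = 55.4°).

PF = 0.5684 (lagging, φ = 55.4°)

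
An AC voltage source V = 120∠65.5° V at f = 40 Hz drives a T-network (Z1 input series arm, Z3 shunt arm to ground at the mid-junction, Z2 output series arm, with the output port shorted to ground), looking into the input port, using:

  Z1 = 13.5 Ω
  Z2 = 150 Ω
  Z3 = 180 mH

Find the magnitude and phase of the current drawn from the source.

Step 1 — Angular frequency: ω = 2π·f = 2π·40 = 251.3 rad/s.
Step 2 — Component impedances:
  Z1: Z = R = 13.5 Ω
  Z2: Z = R = 150 Ω
  Z3: Z = jωL = j·251.3·0.18 = 0 + j45.24 Ω
Step 3 — With the output port shorted to ground, the output series arm Z2 runs from the junction to ground; the shunt arm Z3 also runs from the junction to ground. They appear in parallel: Z3 || Z2 = 12.51 + j41.47 Ω.
Step 4 — Series with input arm Z1: Z_in = Z1 + (Z3 || Z2) = 26.01 + j41.47 Ω = 48.95∠57.9° Ω.
Step 5 — Source phasor: V = 120∠65.5° V = 49.76 + j109.2 V.
Step 6 — Ohm's law: I = V / Z_total = (49.76 + j109.2) / (26.01 + j41.47) = 2.43 + j0.324 A.
Step 7 — Convert to polar: |I| = 2.452 A, ∠I = 7.6°.

I = 2.452∠7.6° A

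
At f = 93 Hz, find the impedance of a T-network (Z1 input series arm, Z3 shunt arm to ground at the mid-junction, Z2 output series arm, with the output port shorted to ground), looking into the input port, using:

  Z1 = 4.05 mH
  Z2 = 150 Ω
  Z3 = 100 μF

Step 1 — Angular frequency: ω = 2π·f = 2π·93 = 584.3 rad/s.
Step 2 — Component impedances:
  Z1: Z = jωL = j·584.3·0.00405 = 0 + j2.367 Ω
  Z2: Z = R = 150 Ω
  Z3: Z = 1/(jωC) = -j/(ω·C) = 0 - j17.11 Ω
Step 3 — With the output port shorted to ground, the output series arm Z2 runs from the junction to ground; the shunt arm Z3 also runs from the junction to ground. They appear in parallel: Z3 || Z2 = 1.927 - j16.89 Ω.
Step 4 — Series with input arm Z1: Z_in = Z1 + (Z3 || Z2) = 1.927 - j14.53 Ω = 14.65∠-82.4° Ω.

Z = 1.927 - j14.53 Ω = 14.65∠-82.4° Ω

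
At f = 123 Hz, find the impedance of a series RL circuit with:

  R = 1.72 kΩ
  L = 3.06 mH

Step 1 — Angular frequency: ω = 2π·f = 2π·123 = 772.8 rad/s.
Step 2 — Component impedances:
  R: Z = R = 1720 Ω
  L: Z = jωL = j·772.8·0.00306 = 0 + j2.365 Ω
Step 3 — Series combination: Z_total = R + L = 1720 + j2.365 Ω = 1720∠0.1° Ω.

Z = 1720 + j2.365 Ω = 1720∠0.1° Ω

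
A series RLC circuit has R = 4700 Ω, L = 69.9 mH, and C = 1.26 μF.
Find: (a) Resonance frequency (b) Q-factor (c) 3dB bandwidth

Step 1 — Resonance: ω₀ = 1/√(LC) = 1/√(0.0699·1.26e-06) = 3370 rad/s.
Step 2 — f₀ = ω₀/(2π) = 536.3 Hz.
Step 3 — Series Q: Q = ω₀L/R = 3370·0.0699/4700 = 0.05011.
Step 4 — Bandwidth: Δω = ω₀/Q = 6.724e+04 rad/s; BW = Δω/(2π) = 1.07e+04 Hz.

(a) f₀ = 536.3 Hz  (b) Q = 0.05011  (c) BW = 1.07e+04 Hz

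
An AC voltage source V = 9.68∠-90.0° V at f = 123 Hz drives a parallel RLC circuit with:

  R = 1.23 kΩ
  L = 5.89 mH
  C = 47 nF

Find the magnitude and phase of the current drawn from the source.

Step 1 — Angular frequency: ω = 2π·f = 2π·123 = 772.8 rad/s.
Step 2 — Component impedances:
  R: Z = R = 1230 Ω
  L: Z = jωL = j·772.8·0.00589 = 0 + j4.552 Ω
  C: Z = 1/(jωC) = -j/(ω·C) = 0 - j2.753e+04 Ω
Step 3 — Parallel combination: 1/Z_total = 1/R + 1/L + 1/C; Z_total = 0.01685 + j4.553 Ω = 4.553∠89.8° Ω.
Step 4 — Source phasor: V = 9.68∠-90.0° V = 0 - j9.68 V.
Step 5 — Ohm's law: I = V / Z_total = (0 - j9.68) / (0.01685 + j4.553) = -2.126 - j0.00787 A.
Step 6 — Convert to polar: |I| = 2.126 A, ∠I = -179.8°.

I = 2.126∠-179.8° A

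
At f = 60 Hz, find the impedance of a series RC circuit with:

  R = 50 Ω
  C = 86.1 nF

Step 1 — Angular frequency: ω = 2π·f = 2π·60 = 377 rad/s.
Step 2 — Component impedances:
  R: Z = R = 50 Ω
  C: Z = 1/(jωC) = -j/(ω·C) = 0 - j3.081e+04 Ω
Step 3 — Series combination: Z_total = R + C = 50 - j3.081e+04 Ω = 3.081e+04∠-89.9° Ω.

Z = 50 - j3.081e+04 Ω = 3.081e+04∠-89.9° Ω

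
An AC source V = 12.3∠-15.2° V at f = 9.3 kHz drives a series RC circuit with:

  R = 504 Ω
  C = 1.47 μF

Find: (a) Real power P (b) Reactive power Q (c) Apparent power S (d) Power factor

Step 1 — Angular frequency: ω = 2π·f = 2π·9300 = 5.843e+04 rad/s.
Step 2 — Component impedances:
  R: Z = R = 504 Ω
  C: Z = 1/(jωC) = -j/(ω·C) = 0 - j11.64 Ω
Step 3 — Series combination: Z_total = R + C = 504 - j11.64 Ω = 504.1∠-1.3° Ω.
Step 4 — Source phasor: V = 12.3∠-15.2° V = 11.87 - j3.225 V.
Step 5 — Current: I = V / Z = 0.02369 - j0.005852 A = 0.0244∠-13.9° A.
Step 6 — Complex power: S = V·I* = 0.3 - j0.00693 VA.
Step 7 — Real power: P = Re(S) = 0.3 W.
Step 8 — Reactive power: Q = Im(S) = -0.00693 VAR.
Step 9 — Apparent power: |S| = 0.3001 VA.
Step 10 — Power factor: PF = P/|S| = 0.9997 (leading).

(a) P = 0.3 W  (b) Q = -0.00693 VAR  (c) S = 0.3001 VA  (d) PF = 0.9997 (leading)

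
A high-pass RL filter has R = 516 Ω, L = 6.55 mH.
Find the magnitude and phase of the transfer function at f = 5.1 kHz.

Step 1 — Angular frequency: ω = 2π·5100 = 3.204e+04 rad/s.
Step 2 — Transfer function: H(jω) = jωL/(R + jωL).
Step 3 — Numerator jωL = j·209.9; denominator R + jωL = 516 + j209.9.
Step 4 — H = 0.142 + j0.349.
Step 5 — Magnitude: |H| = 0.3768 (-8.5 dB); phase: φ = 67.9°.

|H| = 0.3768 (-8.5 dB), φ = 67.9°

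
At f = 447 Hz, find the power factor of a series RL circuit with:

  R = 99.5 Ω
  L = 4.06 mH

Step 1 — Angular frequency: ω = 2π·f = 2π·447 = 2809 rad/s.
Step 2 — Component impedances:
  R: Z = R = 99.5 Ω
  L: Z = jωL = j·2809·0.00406 = 0 + j11.4 Ω
Step 3 — Series combination: Z_total = R + L = 99.5 + j11.4 Ω = 100.2∠6.5° Ω.
Step 4 — Power factor: PF = cos(φ) = Re(Z)/|Z| = 99.5/100.15 = 0.9935.
Step 5 — Type: Im(Z) = 11.4 ⇒ lagging (phase φ = 6.5°).

PF = 0.9935 (lagging, φ = 6.5°)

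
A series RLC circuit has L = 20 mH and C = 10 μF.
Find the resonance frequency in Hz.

Step 1 — Resonance condition Im(Z)=0 gives ω₀ = 1/√(LC).
Step 2 — ω₀ = 1/√(0.02·1e-05) = 2236 rad/s.
Step 3 — f₀ = ω₀/(2π) = 355.9 Hz.

f₀ = 355.9 Hz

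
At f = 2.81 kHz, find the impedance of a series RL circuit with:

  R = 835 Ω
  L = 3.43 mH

Step 1 — Angular frequency: ω = 2π·f = 2π·2810 = 1.766e+04 rad/s.
Step 2 — Component impedances:
  R: Z = R = 835 Ω
  L: Z = jωL = j·1.766e+04·0.00343 = 0 + j60.56 Ω
Step 3 — Series combination: Z_total = R + L = 835 + j60.56 Ω = 837.2∠4.1° Ω.

Z = 835 + j60.56 Ω = 837.2∠4.1° Ω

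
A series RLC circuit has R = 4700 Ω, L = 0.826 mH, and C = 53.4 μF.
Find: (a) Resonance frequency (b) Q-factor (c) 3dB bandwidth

Step 1 — Resonance: ω₀ = 1/√(LC) = 1/√(0.000826·5.34e-05) = 4761 rad/s.
Step 2 — f₀ = ω₀/(2π) = 757.8 Hz.
Step 3 — Series Q: Q = ω₀L/R = 4761·0.000826/4700 = 0.0008368.
Step 4 — Bandwidth: Δω = ω₀/Q = 5.69e+06 rad/s; BW = Δω/(2π) = 9.056e+05 Hz.

(a) f₀ = 757.8 Hz  (b) Q = 0.0008368  (c) BW = 9.056e+05 Hz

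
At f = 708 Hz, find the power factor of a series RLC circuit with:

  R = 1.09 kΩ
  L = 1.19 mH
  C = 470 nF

Step 1 — Angular frequency: ω = 2π·f = 2π·708 = 4448 rad/s.
Step 2 — Component impedances:
  R: Z = R = 1090 Ω
  L: Z = jωL = j·4448·0.00119 = 0 + j5.294 Ω
  C: Z = 1/(jωC) = -j/(ω·C) = 0 - j478.3 Ω
Step 3 — Series combination: Z_total = R + L + C = 1090 - j473 Ω = 1188∠-23.5° Ω.
Step 4 — Power factor: PF = cos(φ) = Re(Z)/|Z| = 1090/1188.2 = 0.9174.
Step 5 — Type: Im(Z) = -473 ⇒ leading (phase φ = -23.5°).

PF = 0.9174 (leading, φ = -23.5°)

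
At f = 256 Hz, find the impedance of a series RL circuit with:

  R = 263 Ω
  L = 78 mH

Step 1 — Angular frequency: ω = 2π·f = 2π·256 = 1608 rad/s.
Step 2 — Component impedances:
  R: Z = R = 263 Ω
  L: Z = jωL = j·1608·0.078 = 0 + j125.5 Ω
Step 3 — Series combination: Z_total = R + L = 263 + j125.5 Ω = 291.4∠25.5° Ω.

Z = 263 + j125.5 Ω = 291.4∠25.5° Ω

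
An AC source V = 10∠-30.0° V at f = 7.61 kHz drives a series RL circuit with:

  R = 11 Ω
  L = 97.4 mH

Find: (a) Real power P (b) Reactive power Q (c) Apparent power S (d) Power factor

Step 1 — Angular frequency: ω = 2π·f = 2π·7610 = 4.782e+04 rad/s.
Step 2 — Component impedances:
  R: Z = R = 11 Ω
  L: Z = jωL = j·4.782e+04·0.0974 = 0 + j4657 Ω
Step 3 — Series combination: Z_total = R + L = 11 + j4657 Ω = 4657∠89.9° Ω.
Step 4 — Source phasor: V = 10∠-30.0° V = 8.66 - j5 V.
Step 5 — Current: I = V / Z = -0.001069 - j0.001862 A = 0.002147∠-119.9° A.
Step 6 — Complex power: S = V·I* = 5.072e-05 + j0.02147 VA.
Step 7 — Real power: P = Re(S) = 5.072e-05 W.
Step 8 — Reactive power: Q = Im(S) = 0.02147 VAR.
Step 9 — Apparent power: |S| = 0.02147 VA.
Step 10 — Power factor: PF = P/|S| = 0.002362 (lagging).

(a) P = 5.072e-05 W  (b) Q = 0.02147 VAR  (c) S = 0.02147 VA  (d) PF = 0.002362 (lagging)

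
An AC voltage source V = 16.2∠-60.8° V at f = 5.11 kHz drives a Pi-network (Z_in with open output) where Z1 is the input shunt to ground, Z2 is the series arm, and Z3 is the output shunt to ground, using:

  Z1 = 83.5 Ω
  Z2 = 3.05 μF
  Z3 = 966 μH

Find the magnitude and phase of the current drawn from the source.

Step 1 — Angular frequency: ω = 2π·f = 2π·5110 = 3.211e+04 rad/s.
Step 2 — Component impedances:
  Z1: Z = R = 83.5 Ω
  Z2: Z = 1/(jωC) = -j/(ω·C) = 0 - j10.21 Ω
  Z3: Z = jωL = j·3.211e+04·0.000966 = 0 + j31.02 Ω
Step 3 — With open output, the series arm Z2 and the output shunt Z3 appear in series to ground: Z2 + Z3 = 0 + j20.8 Ω.
Step 4 — Parallel with input shunt Z1: Z_in = Z1 || (Z2 + Z3) = 4.88 + j19.59 Ω = 20.19∠76.0° Ω.
Step 5 — Source phasor: V = 16.2∠-60.8° V = 7.903 - j14.14 V.
Step 6 — Ohm's law: I = V / Z_total = (7.903 - j14.14) / (4.88 + j19.59) = -0.5851 - j0.5493 A.
Step 7 — Convert to polar: |I| = 0.8025 A, ∠I = -136.8°.

I = 0.8025∠-136.8° A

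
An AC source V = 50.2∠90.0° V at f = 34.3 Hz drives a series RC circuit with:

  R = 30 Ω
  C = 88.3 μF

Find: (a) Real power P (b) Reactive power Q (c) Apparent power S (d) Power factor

Step 1 — Angular frequency: ω = 2π·f = 2π·34.3 = 215.5 rad/s.
Step 2 — Component impedances:
  R: Z = R = 30 Ω
  C: Z = 1/(jωC) = -j/(ω·C) = 0 - j52.55 Ω
Step 3 — Series combination: Z_total = R + C = 30 - j52.55 Ω = 60.51∠-60.3° Ω.
Step 4 — Source phasor: V = 50.2∠90.0° V = 0 + j50.2 V.
Step 5 — Current: I = V / Z = -0.7205 + j0.4113 A = 0.8296∠150.3° A.
Step 6 — Complex power: S = V·I* = 20.65 - j36.17 VA.
Step 7 — Real power: P = Re(S) = 20.65 W.
Step 8 — Reactive power: Q = Im(S) = -36.17 VAR.
Step 9 — Apparent power: |S| = 41.65 VA.
Step 10 — Power factor: PF = P/|S| = 0.4958 (leading).

(a) P = 20.65 W  (b) Q = -36.17 VAR  (c) S = 41.65 VA  (d) PF = 0.4958 (leading)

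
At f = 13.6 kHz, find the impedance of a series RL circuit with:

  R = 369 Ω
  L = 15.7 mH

Step 1 — Angular frequency: ω = 2π·f = 2π·1.36e+04 = 8.545e+04 rad/s.
Step 2 — Component impedances:
  R: Z = R = 369 Ω
  L: Z = jωL = j·8.545e+04·0.0157 = 0 + j1342 Ω
Step 3 — Series combination: Z_total = R + L = 369 + j1342 Ω = 1391∠74.6° Ω.

Z = 369 + j1342 Ω = 1391∠74.6° Ω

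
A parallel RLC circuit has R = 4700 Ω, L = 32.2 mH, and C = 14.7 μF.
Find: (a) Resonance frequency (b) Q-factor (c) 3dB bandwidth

Step 1 — Resonance: ω₀ = 1/√(LC) = 1/√(0.0322·1.47e-05) = 1453 rad/s.
Step 2 — f₀ = ω₀/(2π) = 231.3 Hz.
Step 3 — Parallel Q: Q = R/(ω₀L) = 4700/(1453·0.0322) = 100.4.
Step 4 — Bandwidth: Δω = ω₀/Q = 14.47 rad/s; BW = Δω/(2π) = 2.304 Hz.

(a) f₀ = 231.3 Hz  (b) Q = 100.4  (c) BW = 2.304 Hz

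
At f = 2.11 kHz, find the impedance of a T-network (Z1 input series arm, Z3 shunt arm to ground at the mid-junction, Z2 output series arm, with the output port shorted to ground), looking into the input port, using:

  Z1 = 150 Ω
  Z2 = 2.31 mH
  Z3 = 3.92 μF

Step 1 — Angular frequency: ω = 2π·f = 2π·2110 = 1.326e+04 rad/s.
Step 2 — Component impedances:
  Z1: Z = R = 150 Ω
  Z2: Z = jωL = j·1.326e+04·0.00231 = 0 + j30.62 Ω
  Z3: Z = 1/(jωC) = -j/(ω·C) = 0 - j19.24 Ω
Step 3 — With the output port shorted to ground, the output series arm Z2 runs from the junction to ground; the shunt arm Z3 also runs from the junction to ground. They appear in parallel: Z3 || Z2 = 0 - j51.77 Ω.
Step 4 — Series with input arm Z1: Z_in = Z1 + (Z3 || Z2) = 150 - j51.77 Ω = 158.7∠-19.0° Ω.

Z = 150 - j51.77 Ω = 158.7∠-19.0° Ω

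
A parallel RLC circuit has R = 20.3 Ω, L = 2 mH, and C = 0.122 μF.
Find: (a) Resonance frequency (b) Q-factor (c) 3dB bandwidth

Step 1 — Resonance: ω₀ = 1/√(LC) = 1/√(0.002·1.22e-07) = 6.402e+04 rad/s.
Step 2 — f₀ = ω₀/(2π) = 1.019e+04 Hz.
Step 3 — Parallel Q: Q = R/(ω₀L) = 20.3/(6.402e+04·0.002) = 0.1585.
Step 4 — Bandwidth: Δω = ω₀/Q = 4.038e+05 rad/s; BW = Δω/(2π) = 6.426e+04 Hz.

(a) f₀ = 1.019e+04 Hz  (b) Q = 0.1585  (c) BW = 6.426e+04 Hz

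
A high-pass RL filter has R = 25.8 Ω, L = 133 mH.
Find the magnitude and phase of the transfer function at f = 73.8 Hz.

Step 1 — Angular frequency: ω = 2π·73.8 = 463.7 rad/s.
Step 2 — Transfer function: H(jω) = jωL/(R + jωL).
Step 3 — Numerator jωL = j·61.67; denominator R + jωL = 25.8 + j61.67.
Step 4 — H = 0.8511 + j0.356.
Step 5 — Magnitude: |H| = 0.9225 (-0.7 dB); phase: φ = 22.7°.

|H| = 0.9225 (-0.7 dB), φ = 22.7°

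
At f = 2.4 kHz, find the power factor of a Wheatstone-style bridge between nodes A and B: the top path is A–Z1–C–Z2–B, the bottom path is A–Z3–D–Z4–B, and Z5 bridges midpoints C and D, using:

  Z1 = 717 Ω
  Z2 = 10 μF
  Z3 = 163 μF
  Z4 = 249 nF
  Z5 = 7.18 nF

Step 1 — Angular frequency: ω = 2π·f = 2π·2400 = 1.508e+04 rad/s.
Step 2 — Component impedances:
  Z1: Z = R = 717 Ω
  Z2: Z = 1/(jωC) = -j/(ω·C) = 0 - j6.631 Ω
  Z3: Z = 1/(jωC) = -j/(ω·C) = 0 - j0.4068 Ω
  Z4: Z = 1/(jωC) = -j/(ω·C) = 0 - j266.3 Ω
  Z5: Z = 1/(jωC) = -j/(ω·C) = 0 - j9236 Ω
Step 3 — Bridge requires nodal analysis (the Z5 bridge couples midpoints C and D, so the two paths cannot be reduced to a simple series/parallel combination). Setting node B to ground and injecting 1 A at node A, the 3-node admittance system at A, C, D solves to V_A = Z_AB = 82.33 - j228.8 Ω = 243.1∠-70.2° Ω.
Step 4 — Power factor: PF = cos(φ) = Re(Z)/|Z| = 82.329/243.14 = 0.3386.
Step 5 — Type: Im(Z) = -228.8 ⇒ leading (phase φ = -70.2°).

PF = 0.3386 (leading, φ = -70.2°)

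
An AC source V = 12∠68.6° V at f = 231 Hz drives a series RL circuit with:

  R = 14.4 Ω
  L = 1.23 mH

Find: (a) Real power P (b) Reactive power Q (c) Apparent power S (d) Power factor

Step 1 — Angular frequency: ω = 2π·f = 2π·231 = 1451 rad/s.
Step 2 — Component impedances:
  R: Z = R = 14.4 Ω
  L: Z = jωL = j·1451·0.00123 = 0 + j1.785 Ω
Step 3 — Series combination: Z_total = R + L = 14.4 + j1.785 Ω = 14.51∠7.1° Ω.
Step 4 — Source phasor: V = 12∠68.6° V = 4.379 + j11.17 V.
Step 5 — Current: I = V / Z = 0.3942 + j0.727 A = 0.827∠61.5° A.
Step 6 — Complex power: S = V·I* = 9.849 + j1.221 VA.
Step 7 — Real power: P = Re(S) = 9.849 W.
Step 8 — Reactive power: Q = Im(S) = 1.221 VAR.
Step 9 — Apparent power: |S| = 9.924 VA.
Step 10 — Power factor: PF = P/|S| = 0.9924 (lagging).

(a) P = 9.849 W  (b) Q = 1.221 VAR  (c) S = 9.924 VA  (d) PF = 0.9924 (lagging)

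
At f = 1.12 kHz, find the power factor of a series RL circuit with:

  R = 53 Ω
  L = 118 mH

Step 1 — Angular frequency: ω = 2π·f = 2π·1120 = 7037 rad/s.
Step 2 — Component impedances:
  R: Z = R = 53 Ω
  L: Z = jωL = j·7037·0.118 = 0 + j830.4 Ω
Step 3 — Series combination: Z_total = R + L = 53 + j830.4 Ω = 832.1∠86.3° Ω.
Step 4 — Power factor: PF = cos(φ) = Re(Z)/|Z| = 53/832.08 = 0.0637.
Step 5 — Type: Im(Z) = 830.4 ⇒ lagging (phase φ = 86.3°).

PF = 0.0637 (lagging, φ = 86.3°)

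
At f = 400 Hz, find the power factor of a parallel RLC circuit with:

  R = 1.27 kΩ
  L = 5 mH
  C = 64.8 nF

Step 1 — Angular frequency: ω = 2π·f = 2π·400 = 2513 rad/s.
Step 2 — Component impedances:
  R: Z = R = 1270 Ω
  L: Z = jωL = j·2513·0.005 = 0 + j12.57 Ω
  C: Z = 1/(jωC) = -j/(ω·C) = 0 - j6140 Ω
Step 3 — Parallel combination: 1/Z_total = 1/R + 1/L + 1/C; Z_total = 0.1248 + j12.59 Ω = 12.59∠89.4° Ω.
Step 4 — Power factor: PF = cos(φ) = Re(Z)/|Z| = 0.12484/12.5915 = 0.009915.
Step 5 — Type: Im(Z) = 12.59 ⇒ lagging (phase φ = 89.4°).

PF = 0.009915 (lagging, φ = 89.4°)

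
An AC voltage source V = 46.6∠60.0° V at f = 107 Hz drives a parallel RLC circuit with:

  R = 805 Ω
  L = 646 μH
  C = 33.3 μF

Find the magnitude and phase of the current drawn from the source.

Step 1 — Angular frequency: ω = 2π·f = 2π·107 = 672.3 rad/s.
Step 2 — Component impedances:
  R: Z = R = 805 Ω
  L: Z = jωL = j·672.3·0.000646 = 0 + j0.4343 Ω
  C: Z = 1/(jωC) = -j/(ω·C) = 0 - j44.67 Ω
Step 3 — Parallel combination: 1/Z_total = 1/R + 1/L + 1/C; Z_total = 0.0002389 + j0.4386 Ω = 0.4386∠90.0° Ω.
Step 4 — Source phasor: V = 46.6∠60.0° V = 23.3 + j40.36 V.
Step 5 — Ohm's law: I = V / Z_total = (23.3 + j40.36) / (0.0002389 + j0.4386) = 92.05 - j53.08 A.
Step 6 — Convert to polar: |I| = 106.3 A, ∠I = -30.0°.

I = 106.3∠-30.0° A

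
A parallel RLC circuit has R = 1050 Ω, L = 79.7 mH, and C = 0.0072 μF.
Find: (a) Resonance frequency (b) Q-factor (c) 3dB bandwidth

Step 1 — Resonance: ω₀ = 1/√(LC) = 1/√(0.0797·7.2e-09) = 4.175e+04 rad/s.
Step 2 — f₀ = ω₀/(2π) = 6644 Hz.
Step 3 — Parallel Q: Q = R/(ω₀L) = 1050/(4.175e+04·0.0797) = 0.3156.
Step 4 — Bandwidth: Δω = ω₀/Q = 1.323e+05 rad/s; BW = Δω/(2π) = 2.105e+04 Hz.

(a) f₀ = 6644 Hz  (b) Q = 0.3156  (c) BW = 2.105e+04 Hz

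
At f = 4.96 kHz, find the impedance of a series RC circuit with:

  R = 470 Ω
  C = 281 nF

Step 1 — Angular frequency: ω = 2π·f = 2π·4960 = 3.116e+04 rad/s.
Step 2 — Component impedances:
  R: Z = R = 470 Ω
  C: Z = 1/(jωC) = -j/(ω·C) = 0 - j114.2 Ω
Step 3 — Series combination: Z_total = R + C = 470 - j114.2 Ω = 483.7∠-13.7° Ω.

Z = 470 - j114.2 Ω = 483.7∠-13.7° Ω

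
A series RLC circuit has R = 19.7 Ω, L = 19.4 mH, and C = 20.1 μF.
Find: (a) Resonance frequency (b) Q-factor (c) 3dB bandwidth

Step 1 — Resonance: ω₀ = 1/√(LC) = 1/√(0.0194·2.01e-05) = 1601 rad/s.
Step 2 — f₀ = ω₀/(2π) = 254.9 Hz.
Step 3 — Series Q: Q = ω₀L/R = 1601·0.0194/19.7 = 1.577.
Step 4 — Bandwidth: Δω = ω₀/Q = 1015 rad/s; BW = Δω/(2π) = 161.6 Hz.

(a) f₀ = 254.9 Hz  (b) Q = 1.577  (c) BW = 161.6 Hz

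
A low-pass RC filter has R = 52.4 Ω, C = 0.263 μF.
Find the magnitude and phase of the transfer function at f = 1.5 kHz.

Step 1 — Angular frequency: ω = 2π·1500 = 9425 rad/s.
Step 2 — Transfer function: H(jω) = 1/(1 + jωRC).
Step 3 — Denominator: 1 + jωRC = 1 + j·9425·52.4·2.63e-07 = 1 + j0.1299.
Step 4 — H = 0.9834 - j0.1277.
Step 5 — Magnitude: |H| = 0.9917 (-0.1 dB); phase: φ = -7.4°.

|H| = 0.9917 (-0.1 dB), φ = -7.4°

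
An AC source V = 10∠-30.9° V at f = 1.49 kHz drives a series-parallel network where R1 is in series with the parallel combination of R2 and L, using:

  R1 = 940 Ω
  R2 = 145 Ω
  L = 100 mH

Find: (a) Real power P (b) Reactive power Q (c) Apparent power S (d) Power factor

Step 1 — Angular frequency: ω = 2π·f = 2π·1490 = 9362 rad/s.
Step 2 — Component impedances:
  R1: Z = R = 940 Ω
  R2: Z = R = 145 Ω
  L: Z = jωL = j·9362·0.1 = 0 + j936.2 Ω
Step 3 — Parallel branch: R2 || L = 1/(1/R2 + 1/L) = 141.6 + j21.93 Ω.
Step 4 — Series with R1: Z_total = R1 + (R2 || L) = 1082 + j21.93 Ω = 1082∠1.2° Ω.
Step 5 — Source phasor: V = 10∠-30.9° V = 8.581 - j5.135 V.
Step 6 — Current: I = V / Z = 0.007834 - j0.004907 A = 0.009244∠-32.1° A.
Step 7 — Complex power: S = V·I* = 0.09242 + j0.001874 VA.
Step 8 — Real power: P = Re(S) = 0.09242 W.
Step 9 — Reactive power: Q = Im(S) = 0.001874 VAR.
Step 10 — Apparent power: |S| = 0.09244 VA.
Step 11 — Power factor: PF = P/|S| = 0.9998 (lagging).

(a) P = 0.09242 W  (b) Q = 0.001874 VAR  (c) S = 0.09244 VA  (d) PF = 0.9998 (lagging)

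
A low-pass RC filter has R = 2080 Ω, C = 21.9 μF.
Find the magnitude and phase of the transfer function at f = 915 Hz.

Step 1 — Angular frequency: ω = 2π·915 = 5749 rad/s.
Step 2 — Transfer function: H(jω) = 1/(1 + jωRC).
Step 3 — Denominator: 1 + jωRC = 1 + j·5749·2080·2.19e-05 = 1 + j261.9.
Step 4 — H = 1.458e-05 - j0.003818.
Step 5 — Magnitude: |H| = 0.003818 (-48.4 dB); phase: φ = -89.8°.

|H| = 0.003818 (-48.4 dB), φ = -89.8°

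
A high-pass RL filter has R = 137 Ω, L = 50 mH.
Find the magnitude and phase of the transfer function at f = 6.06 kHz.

Step 1 — Angular frequency: ω = 2π·6060 = 3.808e+04 rad/s.
Step 2 — Transfer function: H(jω) = jωL/(R + jωL).
Step 3 — Numerator jωL = j·1904; denominator R + jωL = 137 + j1904.
Step 4 — H = 0.9948 + j0.07159.
Step 5 — Magnitude: |H| = 0.9974 (-0.0 dB); phase: φ = 4.1°.

|H| = 0.9974 (-0.0 dB), φ = 4.1°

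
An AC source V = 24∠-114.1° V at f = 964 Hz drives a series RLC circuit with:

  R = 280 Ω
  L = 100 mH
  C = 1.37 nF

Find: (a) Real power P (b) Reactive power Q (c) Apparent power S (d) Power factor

Step 1 — Angular frequency: ω = 2π·f = 2π·964 = 6057 rad/s.
Step 2 — Component impedances:
  R: Z = R = 280 Ω
  L: Z = jωL = j·6057·0.1 = 0 + j605.7 Ω
  C: Z = 1/(jωC) = -j/(ω·C) = 0 - j1.205e+05 Ω
Step 3 — Series combination: Z_total = R + L + C = 280 - j1.199e+05 Ω = 1.199e+05∠-89.9° Ω.
Step 4 — Source phasor: V = 24∠-114.1° V = -9.8 - j21.91 V.
Step 5 — Current: I = V / Z = 0.0001825 - j8.216e-05 A = 0.0002002∠-24.2° A.
Step 6 — Complex power: S = V·I* = 1.122e-05 - j0.004804 VA.
Step 7 — Real power: P = Re(S) = 1.122e-05 W.
Step 8 — Reactive power: Q = Im(S) = -0.004804 VAR.
Step 9 — Apparent power: |S| = 0.004804 VA.
Step 10 — Power factor: PF = P/|S| = 0.002335 (leading).

(a) P = 1.122e-05 W  (b) Q = -0.004804 VAR  (c) S = 0.004804 VA  (d) PF = 0.002335 (leading)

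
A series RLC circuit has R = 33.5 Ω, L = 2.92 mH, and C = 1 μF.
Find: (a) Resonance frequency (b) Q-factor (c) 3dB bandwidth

Step 1 — Resonance condition Im(Z)=0 gives ω₀ = 1/√(LC).
Step 2 — ω₀ = 1/√(0.00292·1e-06) = 1.851e+04 rad/s.
Step 3 — f₀ = ω₀/(2π) = 2945 Hz.
Step 4 — Series Q: Q = ω₀L/R = 1.851e+04·0.00292/33.5 = 1.613.
Step 5 — 3dB bandwidth: Δω = ω₀/Q = 1.147e+04 rad/s; BW = Δω/(2π) = 1826 Hz.

(a) f₀ = 2945 Hz  (b) Q = 1.613  (c) BW = 1826 Hz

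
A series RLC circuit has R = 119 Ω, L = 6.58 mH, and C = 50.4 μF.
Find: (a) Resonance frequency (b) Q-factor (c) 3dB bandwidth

Step 1 — Resonance condition Im(Z)=0 gives ω₀ = 1/√(LC).
Step 2 — ω₀ = 1/√(0.00658·5.04e-05) = 1736 rad/s.
Step 3 — f₀ = ω₀/(2π) = 276.4 Hz.
Step 4 — Series Q: Q = ω₀L/R = 1736·0.00658/119 = 0.09602.
Step 5 — 3dB bandwidth: Δω = ω₀/Q = 1.809e+04 rad/s; BW = Δω/(2π) = 2878 Hz.

(a) f₀ = 276.4 Hz  (b) Q = 0.09602  (c) BW = 2878 Hz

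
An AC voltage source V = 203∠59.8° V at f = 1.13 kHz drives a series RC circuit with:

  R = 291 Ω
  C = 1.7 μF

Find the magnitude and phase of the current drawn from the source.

Step 1 — Angular frequency: ω = 2π·f = 2π·1130 = 7100 rad/s.
Step 2 — Component impedances:
  R: Z = R = 291 Ω
  C: Z = 1/(jωC) = -j/(ω·C) = 0 - j82.85 Ω
Step 3 — Series combination: Z_total = R + C = 291 - j82.85 Ω = 302.6∠-15.9° Ω.
Step 4 — Source phasor: V = 203∠59.8° V = 102.1 + j175.4 V.
Step 5 — Ohm's law: I = V / Z_total = (102.1 + j175.4) / (291 - j82.85) = 0.1658 + j0.6501 A.
Step 6 — Convert to polar: |I| = 0.6709 A, ∠I = 75.7°.

I = 0.6709∠75.7° A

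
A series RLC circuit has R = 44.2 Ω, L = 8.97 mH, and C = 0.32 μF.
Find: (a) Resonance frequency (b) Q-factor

Step 1 — Resonance condition Im(Z)=0 gives ω₀ = 1/√(LC).
Step 2 — ω₀ = 1/√(0.00897·3.2e-07) = 1.867e+04 rad/s.
Step 3 — f₀ = ω₀/(2π) = 2971 Hz.
Step 4 — Series Q: Q = ω₀L/R = 1.867e+04·0.00897/44.2 = 3.788.

(a) f₀ = 2971 Hz  (b) Q = 3.788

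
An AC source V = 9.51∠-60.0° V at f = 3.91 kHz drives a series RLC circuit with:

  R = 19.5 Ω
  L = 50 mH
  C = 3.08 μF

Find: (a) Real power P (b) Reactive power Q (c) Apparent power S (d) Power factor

Step 1 — Angular frequency: ω = 2π·f = 2π·3910 = 2.457e+04 rad/s.
Step 2 — Component impedances:
  R: Z = R = 19.5 Ω
  L: Z = jωL = j·2.457e+04·0.05 = 0 + j1228 Ω
  C: Z = 1/(jωC) = -j/(ω·C) = 0 - j13.22 Ω
Step 3 — Series combination: Z_total = R + L + C = 19.5 + j1215 Ω = 1215∠89.1° Ω.
Step 4 — Source phasor: V = 9.51∠-60.0° V = 4.755 - j8.236 V.
Step 5 — Current: I = V / Z = -0.006713 - j0.004021 A = 0.007825∠-149.1° A.
Step 6 — Complex power: S = V·I* = 0.001194 + j0.07441 VA.
Step 7 — Real power: P = Re(S) = 0.001194 W.
Step 8 — Reactive power: Q = Im(S) = 0.07441 VAR.
Step 9 — Apparent power: |S| = 0.07442 VA.
Step 10 — Power factor: PF = P/|S| = 0.01605 (lagging).

(a) P = 0.001194 W  (b) Q = 0.07441 VAR  (c) S = 0.07442 VA  (d) PF = 0.01605 (lagging)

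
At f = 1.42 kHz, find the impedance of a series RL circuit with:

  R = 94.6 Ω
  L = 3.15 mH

Step 1 — Angular frequency: ω = 2π·f = 2π·1420 = 8922 rad/s.
Step 2 — Component impedances:
  R: Z = R = 94.6 Ω
  L: Z = jωL = j·8922·0.00315 = 0 + j28.1 Ω
Step 3 — Series combination: Z_total = R + L = 94.6 + j28.1 Ω = 98.69∠16.5° Ω.

Z = 94.6 + j28.1 Ω = 98.69∠16.5° Ω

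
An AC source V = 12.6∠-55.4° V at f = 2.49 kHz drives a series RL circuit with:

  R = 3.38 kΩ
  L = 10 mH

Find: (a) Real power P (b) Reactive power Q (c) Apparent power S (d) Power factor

Step 1 — Angular frequency: ω = 2π·f = 2π·2490 = 1.565e+04 rad/s.
Step 2 — Component impedances:
  R: Z = R = 3380 Ω
  L: Z = jωL = j·1.565e+04·0.01 = 0 + j156.5 Ω
Step 3 — Series combination: Z_total = R + L = 3380 + j156.5 Ω = 3384∠2.7° Ω.
Step 4 — Source phasor: V = 12.6∠-55.4° V = 7.155 - j10.37 V.
Step 5 — Current: I = V / Z = 0.001971 - j0.00316 A = 0.003724∠-58.1° A.
Step 6 — Complex power: S = V·I* = 0.04687 + j0.002169 VA.
Step 7 — Real power: P = Re(S) = 0.04687 W.
Step 8 — Reactive power: Q = Im(S) = 0.002169 VAR.
Step 9 — Apparent power: |S| = 0.04692 VA.
Step 10 — Power factor: PF = P/|S| = 0.9989 (lagging).

(a) P = 0.04687 W  (b) Q = 0.002169 VAR  (c) S = 0.04692 VA  (d) PF = 0.9989 (lagging)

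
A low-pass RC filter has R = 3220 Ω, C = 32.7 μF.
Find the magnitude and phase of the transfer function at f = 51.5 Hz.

Step 1 — Angular frequency: ω = 2π·51.5 = 323.6 rad/s.
Step 2 — Transfer function: H(jω) = 1/(1 + jωRC).
Step 3 — Denominator: 1 + jωRC = 1 + j·323.6·3220·3.27e-05 = 1 + j34.07.
Step 4 — H = 0.0008607 - j0.02932.
Step 5 — Magnitude: |H| = 0.02934 (-30.7 dB); phase: φ = -88.3°.

|H| = 0.02934 (-30.7 dB), φ = -88.3°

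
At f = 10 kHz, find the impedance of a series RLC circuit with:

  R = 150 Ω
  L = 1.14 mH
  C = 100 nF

Step 1 — Angular frequency: ω = 2π·f = 2π·1e+04 = 6.283e+04 rad/s.
Step 2 — Component impedances:
  R: Z = R = 150 Ω
  L: Z = jωL = j·6.283e+04·0.00114 = 0 + j71.63 Ω
  C: Z = 1/(jωC) = -j/(ω·C) = 0 - j159.2 Ω
Step 3 — Series combination: Z_total = R + L + C = 150 - j87.53 Ω = 173.7∠-30.3° Ω.

Z = 150 - j87.53 Ω = 173.7∠-30.3° Ω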